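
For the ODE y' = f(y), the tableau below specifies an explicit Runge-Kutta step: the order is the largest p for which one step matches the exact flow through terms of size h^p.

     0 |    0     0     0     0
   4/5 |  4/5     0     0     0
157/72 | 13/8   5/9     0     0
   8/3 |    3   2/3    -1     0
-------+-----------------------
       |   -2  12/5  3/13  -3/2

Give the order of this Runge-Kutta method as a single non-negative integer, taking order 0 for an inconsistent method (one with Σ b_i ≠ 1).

0

b = (-2, 12/5, 3/13, -3/2)
c = (0, 4/5, 157/72, 8/3)
Ac = (0, 0, 4/9, -593/360)
Σ b_i: (-2)·1 + 12/5·1 + 3/13·1 + (-3/2)·1 = -113/130 ≠ 1 ⇒ order 0.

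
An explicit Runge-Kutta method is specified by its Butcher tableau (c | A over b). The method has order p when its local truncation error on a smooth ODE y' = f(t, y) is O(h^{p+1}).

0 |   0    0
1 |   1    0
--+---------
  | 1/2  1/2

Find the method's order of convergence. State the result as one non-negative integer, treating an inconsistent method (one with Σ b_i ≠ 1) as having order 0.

2

b = (1/2, 1/2)
c = (0, 1)
Σ b_i: 1/2·1 + 1/2·1 = 1 ✓
b·c: 1/2·1 = 1/2 ✓; 2 stages ⇒ order 2.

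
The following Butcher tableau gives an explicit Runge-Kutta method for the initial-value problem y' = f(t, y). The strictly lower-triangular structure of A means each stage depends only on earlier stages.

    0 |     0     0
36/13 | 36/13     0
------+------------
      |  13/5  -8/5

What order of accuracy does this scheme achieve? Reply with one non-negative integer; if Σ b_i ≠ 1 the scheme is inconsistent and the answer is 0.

1

b = (13/5, -8/5)
c = (0, 36/13)
Σ b_i: 13/5·1 + (-8/5)·1 = 1 ✓
b·c: (-8/5)·36/13 = -288/65 ≠ 1/2 ⇒ order 1.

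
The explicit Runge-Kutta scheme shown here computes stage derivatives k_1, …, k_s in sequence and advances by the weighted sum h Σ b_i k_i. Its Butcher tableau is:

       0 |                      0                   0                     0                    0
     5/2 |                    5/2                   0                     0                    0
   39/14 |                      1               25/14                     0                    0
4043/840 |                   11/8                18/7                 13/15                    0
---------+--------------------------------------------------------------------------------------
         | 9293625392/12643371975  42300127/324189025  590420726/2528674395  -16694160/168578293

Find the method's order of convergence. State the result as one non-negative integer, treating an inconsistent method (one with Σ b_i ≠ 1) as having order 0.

b = (9293625392/12643371975, 42300127/324189025, 590420726/2528674395, -16694160/168578293)
c = (0, 5/2, 39/14, 4043/840)
Ac = (0, 0, 125/28, 619/70)
Σ b_i: 9293625392/12643371975·1 + 42300127/324189025·1 + 590420726/2528674395·1 + (-16694160/168578293)·1 = 1 ✓
b·c: 42300127/324189025·5/2 + 590420726/2528674395·39/14 + (-16694160/168578293)·4043/840 = 1/2 ✓
b·c²: 42300127/324189025·25/4 + 590420726/2528674395·1521/196 + (-16694160/168578293)·16345849/705600 = 1/3 ✓
b·Ac: 590420726/2528674395·125/28 + (-16694160/168578293)·619/70 = 1/6 ✓
b·c³: 42300127/324189025·125/8 + 590420726/2528674395·59319/2744 + (-16694160/168578293)·66086267507/592704000 = -18095950115003/4574955520800 ≠ 1/4 ⇒ order 3.
b·(c∘Ac): 590420726/2528674395·4875/392 + (-16694160/168578293)·2502617/58800 = -2380234107/1815458540 ≠ 1/8
b·Ac²: 590420726/2528674395·625/56 + (-16694160/168578293)·22341/980 = 379456379/1089275124 ≠ 1/12
b·A²c: (-16694160/168578293)·325/84 = -4968500/12967561 ≠ 1/24

3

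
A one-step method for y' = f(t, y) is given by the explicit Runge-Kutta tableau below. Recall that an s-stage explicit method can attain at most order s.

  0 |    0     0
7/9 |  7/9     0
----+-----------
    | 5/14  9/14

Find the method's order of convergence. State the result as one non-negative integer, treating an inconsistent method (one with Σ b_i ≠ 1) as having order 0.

b = (5/14, 9/14)
c = (0, 7/9)
Σ b_i: 5/14·1 + 9/14·1 = 1 ✓
b·c: 9/14·7/9 = 1/2 ✓; 2 stages ⇒ order 2.

2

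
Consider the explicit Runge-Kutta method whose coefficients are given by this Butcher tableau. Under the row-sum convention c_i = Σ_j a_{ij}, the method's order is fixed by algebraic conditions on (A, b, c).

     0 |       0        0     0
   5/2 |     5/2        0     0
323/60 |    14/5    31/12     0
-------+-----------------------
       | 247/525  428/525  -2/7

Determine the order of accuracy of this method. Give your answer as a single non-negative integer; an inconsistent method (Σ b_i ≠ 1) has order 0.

b = (247/525, 428/525, -2/7)
c = (0, 5/2, 323/60)
Ac = (0, 0, 155/24)
Σ b_i: 247/525·1 + 428/525·1 + (-2/7)·1 = 1 ✓
b·c: 428/525·5/2 + (-2/7)·323/60 = 1/2 ✓
b·c²: 428/525·25/4 + (-2/7)·104329/3600 = -40129/12600 ≠ 1/3 ⇒ order 2.
b·Ac: (-2/7)·155/24 = -155/84 ≠ 1/6

2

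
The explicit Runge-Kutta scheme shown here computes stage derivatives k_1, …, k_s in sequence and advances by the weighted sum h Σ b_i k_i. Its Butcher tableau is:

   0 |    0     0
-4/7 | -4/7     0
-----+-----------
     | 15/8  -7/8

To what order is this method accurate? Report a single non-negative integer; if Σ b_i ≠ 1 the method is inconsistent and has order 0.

b = (15/8, -7/8)
c = (0, -4/7)
Σ b_i: 15/8·1 + (-7/8)·1 = 1 ✓
b·c: (-7/8)·(-4/7) = 1/2 ✓; 2 stages ⇒ order 2.

2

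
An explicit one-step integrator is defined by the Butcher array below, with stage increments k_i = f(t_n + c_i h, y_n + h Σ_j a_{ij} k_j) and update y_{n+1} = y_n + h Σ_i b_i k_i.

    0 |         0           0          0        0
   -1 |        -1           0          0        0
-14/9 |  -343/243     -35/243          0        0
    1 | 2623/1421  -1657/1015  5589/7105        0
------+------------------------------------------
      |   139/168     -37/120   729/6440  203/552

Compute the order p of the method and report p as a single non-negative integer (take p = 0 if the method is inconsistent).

b = (139/168, -37/120, 729/6440, 203/552)
c = (0, -1, -14/9, 1)
Ac = (0, 0, 35/243, 83/203)
Σ b_i: 139/168·1 + (-37/120)·1 + 729/6440·1 + 203/552·1 = 1 ✓
b·c: (-37/120)·(-1) + 729/6440·(-14/9) + 203/552·1 = 1/2 ✓
b·c²: (-37/120)·1 + 729/6440·196/81 + 203/552·1 = 1/3 ✓
b·Ac: 729/6440·35/243 + 203/552·83/203 = 1/6 ✓
b·c³: (-37/120)·(-1) + 729/6440·(-2744/729) + 203/552·1 = 1/4 ✓
b·(c∘Ac): 729/6440·(-490/2187) + 203/552·83/203 = 1/8 ✓
b·Ac²: 729/6440·(-35/243) + 203/552·55/203 = 1/12 ✓
b·A²c: 203/552·23/203 = 1/24 ✓; 4 stages ⇒ order 4.

4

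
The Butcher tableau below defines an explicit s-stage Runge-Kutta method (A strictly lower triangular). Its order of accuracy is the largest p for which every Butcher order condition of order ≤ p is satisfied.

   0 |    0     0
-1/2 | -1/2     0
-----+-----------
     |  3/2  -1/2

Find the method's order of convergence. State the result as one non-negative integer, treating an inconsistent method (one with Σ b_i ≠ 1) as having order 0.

b = (3/2, -1/2)
c = (0, -1/2)
Σ b_i: 3/2·1 + (-1/2)·1 = 1 ✓
b·c: (-1/2)·(-1/2) = 1/4 ≠ 1/2 ⇒ order 1.

1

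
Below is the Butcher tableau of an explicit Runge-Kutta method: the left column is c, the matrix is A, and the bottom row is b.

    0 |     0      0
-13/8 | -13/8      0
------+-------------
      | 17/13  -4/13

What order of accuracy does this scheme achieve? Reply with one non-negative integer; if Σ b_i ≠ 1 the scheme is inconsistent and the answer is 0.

b = (17/13, -4/13)
c = (0, -13/8)
Σ b_i: 17/13·1 + (-4/13)·1 = 1 ✓
b·c: (-4/13)·(-13/8) = 1/2 ✓; 2 stages ⇒ order 2.

2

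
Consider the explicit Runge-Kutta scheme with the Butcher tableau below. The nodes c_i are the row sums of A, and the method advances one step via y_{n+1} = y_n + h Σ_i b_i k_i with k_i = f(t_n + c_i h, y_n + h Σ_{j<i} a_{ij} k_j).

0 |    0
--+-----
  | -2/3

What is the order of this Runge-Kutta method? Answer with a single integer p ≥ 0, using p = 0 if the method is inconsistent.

0

b = (-2/3)
c = (0)
Σ b_i: (-2/3)·1 = -2/3 ≠ 1 ⇒ order 0.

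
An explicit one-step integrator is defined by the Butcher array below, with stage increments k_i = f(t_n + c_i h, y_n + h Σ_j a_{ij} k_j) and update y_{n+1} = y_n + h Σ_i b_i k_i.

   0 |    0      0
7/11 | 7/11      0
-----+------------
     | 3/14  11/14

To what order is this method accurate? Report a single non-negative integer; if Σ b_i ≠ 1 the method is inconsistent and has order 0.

2

b = (3/14, 11/14)
c = (0, 7/11)
Σ b_i: 3/14·1 + 11/14·1 = 1 ✓
b·c: 11/14·7/11 = 1/2 ✓; 2 stages ⇒ order 2.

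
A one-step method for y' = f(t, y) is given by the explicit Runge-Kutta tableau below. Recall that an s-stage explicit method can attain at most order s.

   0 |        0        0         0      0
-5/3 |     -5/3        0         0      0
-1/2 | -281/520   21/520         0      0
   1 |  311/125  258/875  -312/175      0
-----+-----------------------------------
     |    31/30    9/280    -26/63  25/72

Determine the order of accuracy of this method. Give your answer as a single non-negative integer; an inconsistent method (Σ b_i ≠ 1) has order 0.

4

b = (31/30, 9/280, -26/63, 25/72)
c = (0, -5/3, -1/2, 1)
Ac = (0, 0, -7/104, 2/5)
Σ b_i: 31/30·1 + 9/280·1 + (-26/63)·1 + 25/72·1 = 1 ✓
b·c: 9/280·(-5/3) + (-26/63)·(-1/2) + 25/72·1 = 1/2 ✓
b·c²: 9/280·25/9 + (-26/63)·1/4 + 25/72·1 = 1/3 ✓
b·Ac: (-26/63)·(-7/104) + 25/72·2/5 = 1/6 ✓
b·c³: 9/280·(-125/27) + (-26/63)·(-1/8) + 25/72·1 = 1/4 ✓
b·(c∘Ac): (-26/63)·7/208 + 25/72·2/5 = 1/8 ✓
b·Ac²: (-26/63)·35/312 + 25/72·28/75 = 1/12 ✓
b·A²c: 25/72·3/25 = 1/24 ✓; 4 stages ⇒ order 4.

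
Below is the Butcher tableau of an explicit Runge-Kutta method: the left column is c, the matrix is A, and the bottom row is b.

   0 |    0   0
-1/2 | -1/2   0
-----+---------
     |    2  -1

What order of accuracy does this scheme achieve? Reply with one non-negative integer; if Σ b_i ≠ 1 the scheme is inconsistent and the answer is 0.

b = (2, -1)
c = (0, -1/2)
Σ b_i: 2·1 + (-1)·1 = 1 ✓
b·c: (-1)·(-1/2) = 1/2 ✓; 2 stages ⇒ order 2.

2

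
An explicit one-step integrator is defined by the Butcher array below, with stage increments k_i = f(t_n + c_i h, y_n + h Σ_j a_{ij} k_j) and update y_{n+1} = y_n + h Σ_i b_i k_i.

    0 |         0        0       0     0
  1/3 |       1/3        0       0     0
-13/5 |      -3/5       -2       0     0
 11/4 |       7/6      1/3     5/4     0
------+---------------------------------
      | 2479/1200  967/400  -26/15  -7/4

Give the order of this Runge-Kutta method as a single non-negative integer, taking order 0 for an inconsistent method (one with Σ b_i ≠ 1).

b = (2479/1200, 967/400, -26/15, -7/4)
c = (0, 1/3, -13/5, 11/4)
Ac = (0, 0, -2/3, -113/36)
Σ b_i: 2479/1200·1 + 967/400·1 + (-26/15)·1 + (-7/4)·1 = 1 ✓
b·c: 967/400·1/3 + (-26/15)·(-13/5) + (-7/4)·11/4 = 1/2 ✓
b·c²: 967/400·1/9 + (-26/15)·169/25 + (-7/4)·121/16 = -1777183/72000 ≠ 1/3 ⇒ order 2.
b·Ac: (-26/15)·(-2/3) + (-7/4)·(-113/36) = 4787/720 ≠ 1/6

2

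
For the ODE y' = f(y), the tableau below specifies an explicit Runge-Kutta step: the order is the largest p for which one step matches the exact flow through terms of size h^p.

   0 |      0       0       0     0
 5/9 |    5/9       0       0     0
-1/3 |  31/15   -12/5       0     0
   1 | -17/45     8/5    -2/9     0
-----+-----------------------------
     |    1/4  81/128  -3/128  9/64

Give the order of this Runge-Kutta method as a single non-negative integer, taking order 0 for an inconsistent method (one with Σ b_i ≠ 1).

4

b = (1/4, 81/128, -3/128, 9/64)
c = (0, 5/9, -1/3, 1)
Ac = (0, 0, -4/3, 26/27)
Σ b_i: 1/4·1 + 81/128·1 + (-3/128)·1 + 9/64·1 = 1 ✓
b·c: 81/128·5/9 + (-3/128)·(-1/3) + 9/64·1 = 1/2 ✓
b·c²: 81/128·25/81 + (-3/128)·1/9 + 9/64·1 = 1/3 ✓
b·Ac: (-3/128)·(-4/3) + 9/64·26/27 = 1/6 ✓
b·c³: 81/128·125/729 + (-3/128)·(-1/27) + 9/64·1 = 1/4 ✓
b·(c∘Ac): (-3/128)·4/9 + 9/64·26/27 = 1/8 ✓
b·Ac²: (-3/128)·(-20/27) + 9/64·38/81 = 1/12 ✓
b·A²c: 9/64·8/27 = 1/24 ✓; 4 stages ⇒ order 4.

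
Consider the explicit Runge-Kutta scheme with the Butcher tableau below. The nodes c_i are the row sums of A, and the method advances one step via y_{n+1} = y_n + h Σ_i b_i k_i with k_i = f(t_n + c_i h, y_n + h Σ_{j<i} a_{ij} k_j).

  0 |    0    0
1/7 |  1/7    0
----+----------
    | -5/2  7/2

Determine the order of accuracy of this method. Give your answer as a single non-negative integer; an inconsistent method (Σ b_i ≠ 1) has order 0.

b = (-5/2, 7/2)
c = (0, 1/7)
Σ b_i: (-5/2)·1 + 7/2·1 = 1 ✓
b·c: 7/2·1/7 = 1/2 ✓; 2 stages ⇒ order 2.

2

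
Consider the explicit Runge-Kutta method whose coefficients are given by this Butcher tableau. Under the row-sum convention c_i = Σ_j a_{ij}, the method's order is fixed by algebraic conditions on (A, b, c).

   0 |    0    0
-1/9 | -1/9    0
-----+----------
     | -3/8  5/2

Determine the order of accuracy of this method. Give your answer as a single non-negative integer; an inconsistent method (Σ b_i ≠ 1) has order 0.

b = (-3/8, 5/2)
c = (0, -1/9)
Σ b_i: (-3/8)·1 + 5/2·1 = 17/8 ≠ 1 ⇒ order 0.

0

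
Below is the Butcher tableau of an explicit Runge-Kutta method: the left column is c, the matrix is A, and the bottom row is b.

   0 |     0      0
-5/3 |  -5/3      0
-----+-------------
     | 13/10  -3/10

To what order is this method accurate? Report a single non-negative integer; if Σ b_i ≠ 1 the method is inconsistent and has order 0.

b = (13/10, -3/10)
c = (0, -5/3)
Σ b_i: 13/10·1 + (-3/10)·1 = 1 ✓
b·c: (-3/10)·(-5/3) = 1/2 ✓; 2 stages ⇒ order 2.

2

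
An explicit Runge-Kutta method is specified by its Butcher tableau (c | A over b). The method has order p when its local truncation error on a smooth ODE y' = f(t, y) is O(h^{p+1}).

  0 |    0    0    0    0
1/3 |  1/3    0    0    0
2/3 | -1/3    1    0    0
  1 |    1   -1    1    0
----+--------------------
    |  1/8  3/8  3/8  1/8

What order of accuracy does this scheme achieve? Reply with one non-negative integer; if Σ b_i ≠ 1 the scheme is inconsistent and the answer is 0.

4

b = (1/8, 3/8, 3/8, 1/8)
c = (0, 1/3, 2/3, 1)
Ac = (0, 0, 1/3, 1/3)
Σ b_i: 1/8·1 + 3/8·1 + 3/8·1 + 1/8·1 = 1 ✓
b·c: 3/8·1/3 + 3/8·2/3 + 1/8·1 = 1/2 ✓
b·c²: 3/8·1/9 + 3/8·4/9 + 1/8·1 = 1/3 ✓
b·Ac: 3/8·1/3 + 1/8·1/3 = 1/6 ✓
b·c³: 3/8·1/27 + 3/8·8/27 + 1/8·1 = 1/4 ✓
b·(c∘Ac): 3/8·2/9 + 1/8·1/3 = 1/8 ✓
b·Ac²: 3/8·1/9 + 1/8·1/3 = 1/12 ✓
b·A²c: 1/8·1/3 = 1/24 ✓; 4 stages ⇒ order 4.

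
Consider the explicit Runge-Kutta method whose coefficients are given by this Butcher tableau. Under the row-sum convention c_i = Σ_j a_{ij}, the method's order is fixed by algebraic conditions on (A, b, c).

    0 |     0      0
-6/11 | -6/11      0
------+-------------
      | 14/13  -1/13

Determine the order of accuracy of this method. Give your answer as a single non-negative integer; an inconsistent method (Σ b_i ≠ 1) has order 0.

1

b = (14/13, -1/13)
c = (0, -6/11)
Σ b_i: 14/13·1 + (-1/13)·1 = 1 ✓
b·c: (-1/13)·(-6/11) = 6/143 ≠ 1/2 ⇒ order 1.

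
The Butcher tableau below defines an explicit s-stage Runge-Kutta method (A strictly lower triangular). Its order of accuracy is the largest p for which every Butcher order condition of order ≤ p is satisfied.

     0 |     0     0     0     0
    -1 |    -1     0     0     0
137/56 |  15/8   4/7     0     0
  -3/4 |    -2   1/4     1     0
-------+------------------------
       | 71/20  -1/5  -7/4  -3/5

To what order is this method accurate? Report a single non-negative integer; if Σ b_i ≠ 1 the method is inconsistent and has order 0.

1

b = (71/20, -1/5, -7/4, -3/5)
c = (0, -1, 137/56, -3/4)
Ac = (0, 0, -4/7, 123/56)
Σ b_i: 71/20·1 + (-1/5)·1 + (-7/4)·1 + (-3/5)·1 = 1 ✓
b·c: (-1/5)·(-1) + (-7/4)·137/56 + (-3/5)·(-3/4) = -581/160 ≠ 1/2 ⇒ order 1.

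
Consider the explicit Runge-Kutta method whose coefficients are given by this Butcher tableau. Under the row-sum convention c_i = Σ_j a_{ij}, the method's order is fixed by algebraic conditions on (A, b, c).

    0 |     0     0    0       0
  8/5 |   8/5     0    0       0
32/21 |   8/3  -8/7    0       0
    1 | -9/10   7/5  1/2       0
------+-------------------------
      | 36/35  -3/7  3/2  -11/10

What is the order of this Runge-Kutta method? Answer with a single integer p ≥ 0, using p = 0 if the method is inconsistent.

b = (36/35, -3/7, 3/2, -11/10)
c = (0, 8/5, 32/21, 1)
Ac = (0, 0, -64/35, 1576/525)
Σ b_i: 36/35·1 + (-3/7)·1 + 3/2·1 + (-11/10)·1 = 1 ✓
b·c: (-3/7)·8/5 + 3/2·32/21 + (-11/10)·1 = 1/2 ✓
b·c²: (-3/7)·64/25 + 3/2·1024/441 + (-11/10)·1 = 9451/7350 ≠ 1/3 ⇒ order 2.
b·Ac: 3/2·(-64/35) + (-11/10)·1576/525 = -15868/2625 ≠ 1/6

2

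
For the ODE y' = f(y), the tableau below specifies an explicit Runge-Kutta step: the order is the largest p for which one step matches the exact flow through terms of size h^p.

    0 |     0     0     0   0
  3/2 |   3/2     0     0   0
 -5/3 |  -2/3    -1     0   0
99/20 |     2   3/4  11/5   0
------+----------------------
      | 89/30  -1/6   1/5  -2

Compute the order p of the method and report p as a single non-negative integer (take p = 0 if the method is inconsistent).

1

b = (89/30, -1/6, 1/5, -2)
c = (0, 3/2, -5/3, 99/20)
Ac = (0, 0, -3/2, -61/24)
Σ b_i: 89/30·1 + (-1/6)·1 + 1/5·1 + (-2)·1 = 1 ✓
b·c: (-1/6)·3/2 + 1/5·(-5/3) + (-2)·99/20 = -629/60 ≠ 1/2 ⇒ order 1.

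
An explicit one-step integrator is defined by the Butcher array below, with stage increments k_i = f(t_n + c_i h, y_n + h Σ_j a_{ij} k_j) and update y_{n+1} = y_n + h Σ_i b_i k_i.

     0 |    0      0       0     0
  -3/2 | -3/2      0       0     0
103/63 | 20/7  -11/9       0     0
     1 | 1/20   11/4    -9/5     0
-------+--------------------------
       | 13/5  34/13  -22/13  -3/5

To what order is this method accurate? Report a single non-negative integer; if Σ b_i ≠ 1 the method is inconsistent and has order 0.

0

b = (13/5, 34/13, -22/13, -3/5)
c = (0, -3/2, 103/63, 1)
Ac = (0, 0, 11/6, -1979/280)
Σ b_i: 13/5·1 + 34/13·1 + (-22/13)·1 + (-3/5)·1 = 38/13 ≠ 1 ⇒ order 0.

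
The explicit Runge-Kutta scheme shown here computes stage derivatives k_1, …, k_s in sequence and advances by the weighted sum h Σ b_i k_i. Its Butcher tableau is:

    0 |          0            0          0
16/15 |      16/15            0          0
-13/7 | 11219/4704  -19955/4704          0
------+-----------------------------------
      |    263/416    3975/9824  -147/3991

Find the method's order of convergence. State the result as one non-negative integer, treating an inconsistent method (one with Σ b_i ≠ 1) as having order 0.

b = (263/416, 3975/9824, -147/3991)
c = (0, 16/15, -13/7)
Ac = (0, 0, -3991/882)
Σ b_i: 263/416·1 + 3975/9824·1 + (-147/3991)·1 = 1 ✓
b·c: 3975/9824·16/15 + (-147/3991)·(-13/7) = 1/2 ✓
b·c²: 3975/9824·256/225 + (-147/3991)·169/49 = 1/3 ✓
b·Ac: (-147/3991)·(-3991/882) = 1/6 ✓; 3 stages ⇒ order 3.

3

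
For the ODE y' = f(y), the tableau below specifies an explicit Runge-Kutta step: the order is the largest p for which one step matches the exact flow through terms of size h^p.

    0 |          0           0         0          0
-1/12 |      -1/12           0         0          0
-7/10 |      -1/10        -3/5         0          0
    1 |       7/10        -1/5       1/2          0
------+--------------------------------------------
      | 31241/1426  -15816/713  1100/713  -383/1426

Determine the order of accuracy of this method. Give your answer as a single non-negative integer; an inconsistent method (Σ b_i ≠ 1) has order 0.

3

b = (31241/1426, -15816/713, 1100/713, -383/1426)
c = (0, -1/12, -7/10, 1)
Ac = (0, 0, 1/20, -1/3)
Σ b_i: 31241/1426·1 + (-15816/713)·1 + 1100/713·1 + (-383/1426)·1 = 1 ✓
b·c: (-15816/713)·(-1/12) + 1100/713·(-7/10) + (-383/1426)·1 = 1/2 ✓
b·c²: (-15816/713)·1/144 + 1100/713·49/100 + (-383/1426)·1 = 1/3 ✓
b·Ac: 1100/713·1/20 + (-383/1426)·(-1/3) = 1/6 ✓
b·c³: (-15816/713)·(-1/1728) + 1100/713·(-343/1000) + (-383/1426)·1 = -201473/256680 ≠ 1/4 ⇒ order 3.
b·(c∘Ac): 1100/713·(-7/200) + (-383/1426)·(-1/3) = 76/2139 ≠ 1/8
b·Ac²: 1100/713·(-1/240) + (-383/1426)·877/3600 = -368891/5133600 ≠ 1/12
b·A²c: (-383/1426)·1/40 = -383/57040 ≠ 1/24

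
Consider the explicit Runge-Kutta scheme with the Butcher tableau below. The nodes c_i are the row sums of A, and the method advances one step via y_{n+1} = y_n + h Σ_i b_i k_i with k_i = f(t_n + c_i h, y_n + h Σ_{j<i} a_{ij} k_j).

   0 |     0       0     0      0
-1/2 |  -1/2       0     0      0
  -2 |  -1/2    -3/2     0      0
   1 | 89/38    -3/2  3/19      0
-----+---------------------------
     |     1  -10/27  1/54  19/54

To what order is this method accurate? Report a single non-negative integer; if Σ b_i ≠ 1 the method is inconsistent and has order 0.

b = (1, -10/27, 1/54, 19/54)
c = (0, -1/2, -2, 1)
Ac = (0, 0, 3/4, 33/76)
Σ b_i: 1·1 + (-10/27)·1 + 1/54·1 + 19/54·1 = 1 ✓
b·c: (-10/27)·(-1/2) + 1/54·(-2) + 19/54·1 = 1/2 ✓
b·c²: (-10/27)·1/4 + 1/54·4 + 19/54·1 = 1/3 ✓
b·Ac: 1/54·3/4 + 19/54·33/76 = 1/6 ✓
b·c³: (-10/27)·(-1/8) + 1/54·(-8) + 19/54·1 = 1/4 ✓
b·(c∘Ac): 1/54·(-3/2) + 19/54·33/76 = 1/8 ✓
b·Ac²: 1/54·(-3/8) + 19/54·39/152 = 1/12 ✓
b·A²c: 19/54·9/76 = 1/24 ✓; 4 stages ⇒ order 4.

4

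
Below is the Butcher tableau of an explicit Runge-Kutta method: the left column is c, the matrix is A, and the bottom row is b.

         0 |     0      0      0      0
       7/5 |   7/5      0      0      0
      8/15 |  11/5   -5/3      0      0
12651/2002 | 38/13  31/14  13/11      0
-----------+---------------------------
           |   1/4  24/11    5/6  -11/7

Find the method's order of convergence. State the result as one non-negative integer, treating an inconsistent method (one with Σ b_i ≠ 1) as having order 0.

0

b = (1/4, 24/11, 5/6, -11/7)
c = (0, 7/5, 8/15, 12651/2002)
Ac = (0, 0, -7/3, 1231/330)
Σ b_i: 1/4·1 + 24/11·1 + 5/6·1 + (-11/7)·1 = 1565/924 ≠ 1 ⇒ order 0.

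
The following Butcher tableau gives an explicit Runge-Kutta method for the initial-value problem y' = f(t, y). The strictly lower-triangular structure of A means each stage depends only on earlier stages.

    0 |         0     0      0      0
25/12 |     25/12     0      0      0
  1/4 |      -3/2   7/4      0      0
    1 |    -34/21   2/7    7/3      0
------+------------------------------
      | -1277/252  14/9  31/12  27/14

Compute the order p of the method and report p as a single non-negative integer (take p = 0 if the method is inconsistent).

1

b = (-1277/252, 14/9, 31/12, 27/14)
c = (0, 25/12, 1/4, 1)
Ac = (0, 0, 175/48, 33/28)
Σ b_i: (-1277/252)·1 + 14/9·1 + 31/12·1 + 27/14·1 = 1 ✓
b·c: 14/9·25/12 + 31/12·1/4 + 27/14·1 = 17585/3024 ≠ 1/2 ⇒ order 1.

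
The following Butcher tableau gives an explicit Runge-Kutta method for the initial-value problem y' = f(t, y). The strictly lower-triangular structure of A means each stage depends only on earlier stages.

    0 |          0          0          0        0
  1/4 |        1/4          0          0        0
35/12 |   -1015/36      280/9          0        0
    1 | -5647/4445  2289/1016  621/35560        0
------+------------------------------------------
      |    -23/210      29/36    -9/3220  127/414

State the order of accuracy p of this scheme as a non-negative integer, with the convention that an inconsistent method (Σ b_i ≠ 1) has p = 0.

b = (-23/210, 29/36, -9/3220, 127/414)
c = (0, 1/4, 35/12, 1)
Ac = (0, 0, 70/9, 78/127)
Σ b_i: (-23/210)·1 + 29/36·1 + (-9/3220)·1 + 127/414·1 = 1 ✓
b·c: 29/36·1/4 + (-9/3220)·35/12 + 127/414·1 = 1/2 ✓
b·c²: 29/36·1/16 + (-9/3220)·1225/144 + 127/414·1 = 1/3 ✓
b·Ac: (-9/3220)·70/9 + 127/414·78/127 = 1/6 ✓
b·c³: 29/36·1/64 + (-9/3220)·42875/1728 + 127/414·1 = 1/4 ✓
b·(c∘Ac): (-9/3220)·1225/54 + 127/414·78/127 = 1/8 ✓
b·Ac²: (-9/3220)·35/18 + 127/414·147/508 = 1/12 ✓
b·A²c: 127/414·69/508 = 1/24 ✓; 4 stages ⇒ order 4.

4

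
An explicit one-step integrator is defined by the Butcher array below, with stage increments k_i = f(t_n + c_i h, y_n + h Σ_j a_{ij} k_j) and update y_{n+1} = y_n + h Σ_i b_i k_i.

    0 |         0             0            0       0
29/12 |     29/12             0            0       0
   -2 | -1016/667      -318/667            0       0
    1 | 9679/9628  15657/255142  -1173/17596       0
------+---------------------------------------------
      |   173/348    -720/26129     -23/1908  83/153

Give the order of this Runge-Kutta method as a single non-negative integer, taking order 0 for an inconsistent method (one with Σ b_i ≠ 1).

4

b = (173/348, -720/26129, -23/1908, 83/153)
c = (0, 29/12, -2, 1)
Ac = (0, 0, -53/46, 187/664)
Σ b_i: 173/348·1 + (-720/26129)·1 + (-23/1908)·1 + 83/153·1 = 1 ✓
b·c: (-720/26129)·29/12 + (-23/1908)·(-2) + 83/153·1 = 1/2 ✓
b·c²: (-720/26129)·841/144 + (-23/1908)·4 + 83/153·1 = 1/3 ✓
b·Ac: (-23/1908)·(-53/46) + 83/153·187/664 = 1/6 ✓
b·c³: (-720/26129)·24389/1728 + (-23/1908)·(-8) + 83/153·1 = 1/4 ✓
b·(c∘Ac): (-23/1908)·53/23 + 83/153·187/664 = 1/8 ✓
b·Ac²: (-23/1908)·(-1537/552) + 83/153·731/7968 = 1/12 ✓
b·A²c: 83/153·51/664 = 1/24 ✓; 4 stages ⇒ order 4.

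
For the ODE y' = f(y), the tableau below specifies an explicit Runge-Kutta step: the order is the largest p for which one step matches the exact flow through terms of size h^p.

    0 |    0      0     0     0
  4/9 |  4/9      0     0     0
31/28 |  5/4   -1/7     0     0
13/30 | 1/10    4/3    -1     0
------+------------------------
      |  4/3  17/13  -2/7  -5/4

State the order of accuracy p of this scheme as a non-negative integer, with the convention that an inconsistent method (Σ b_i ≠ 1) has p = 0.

b = (4/3, 17/13, -2/7, -5/4)
c = (0, 4/9, 31/28, 13/30)
Ac = (0, 0, -4/63, -389/756)
Σ b_i: 4/3·1 + 17/13·1 + (-2/7)·1 + (-5/4)·1 = 1207/1092 ≠ 1 ⇒ order 0.

0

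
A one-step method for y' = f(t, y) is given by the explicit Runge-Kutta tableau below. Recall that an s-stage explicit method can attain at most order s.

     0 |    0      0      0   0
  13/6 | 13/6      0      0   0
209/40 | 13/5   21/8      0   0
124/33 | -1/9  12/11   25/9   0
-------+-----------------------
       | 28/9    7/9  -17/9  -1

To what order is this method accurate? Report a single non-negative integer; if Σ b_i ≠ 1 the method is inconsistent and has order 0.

1

b = (28/9, 7/9, -17/9, -1)
c = (0, 13/6, 209/40, 124/33)
Ac = (0, 0, 91/16, 13367/792)
Σ b_i: 28/9·1 + 7/9·1 + (-17/9)·1 + (-1)·1 = 1 ✓
b·c: 7/9·13/6 + (-17/9)·209/40 + (-1)·124/33 = -141869/11880 ≠ 1/2 ⇒ order 1.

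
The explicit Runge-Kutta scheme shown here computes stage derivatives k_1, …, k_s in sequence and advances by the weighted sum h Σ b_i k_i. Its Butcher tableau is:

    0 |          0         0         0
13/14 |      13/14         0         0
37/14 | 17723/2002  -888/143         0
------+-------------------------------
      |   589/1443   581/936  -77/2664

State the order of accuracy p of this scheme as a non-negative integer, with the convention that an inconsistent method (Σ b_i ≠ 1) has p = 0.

b = (589/1443, 581/936, -77/2664)
c = (0, 13/14, 37/14)
Ac = (0, 0, -444/77)
Σ b_i: 589/1443·1 + 581/936·1 + (-77/2664)·1 = 1 ✓
b·c: 581/936·13/14 + (-77/2664)·37/14 = 1/2 ✓
b·c²: 581/936·169/196 + (-77/2664)·1369/196 = 1/3 ✓
b·Ac: (-77/2664)·(-444/77) = 1/6 ✓; 3 stages ⇒ order 3.

3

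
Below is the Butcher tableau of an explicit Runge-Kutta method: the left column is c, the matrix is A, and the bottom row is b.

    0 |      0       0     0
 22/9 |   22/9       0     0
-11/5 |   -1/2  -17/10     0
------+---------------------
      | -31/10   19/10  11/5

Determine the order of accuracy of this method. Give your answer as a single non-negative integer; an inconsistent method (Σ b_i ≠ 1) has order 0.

1

b = (-31/10, 19/10, 11/5)
c = (0, 22/9, -11/5)
Ac = (0, 0, -187/45)
Σ b_i: (-31/10)·1 + 19/10·1 + 11/5·1 = 1 ✓
b·c: 19/10·22/9 + 11/5·(-11/5) = -44/225 ≠ 1/2 ⇒ order 1.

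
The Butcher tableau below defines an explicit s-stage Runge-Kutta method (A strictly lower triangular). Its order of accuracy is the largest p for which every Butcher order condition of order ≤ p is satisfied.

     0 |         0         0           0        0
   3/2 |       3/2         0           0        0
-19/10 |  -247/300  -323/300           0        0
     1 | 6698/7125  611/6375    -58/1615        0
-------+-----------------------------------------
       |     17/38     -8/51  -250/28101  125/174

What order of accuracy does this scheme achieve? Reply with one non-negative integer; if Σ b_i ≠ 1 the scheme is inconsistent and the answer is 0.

b = (17/38, -8/51, -250/28101, 125/174)
c = (0, 3/2, -19/10, 1)
Ac = (0, 0, -323/200, 53/250)
Σ b_i: 17/38·1 + (-8/51)·1 + (-250/28101)·1 + 125/174·1 = 1 ✓
b·c: (-8/51)·3/2 + (-250/28101)·(-19/10) + 125/174·1 = 1/2 ✓
b·c²: (-8/51)·9/4 + (-250/28101)·361/100 + 125/174·1 = 1/3 ✓
b·Ac: (-250/28101)·(-323/200) + 125/174·53/250 = 1/6 ✓
b·c³: (-8/51)·27/8 + (-250/28101)·(-6859/1000) + 125/174·1 = 1/4 ✓
b·(c∘Ac): (-250/28101)·6137/2000 + 125/174·53/250 = 1/8 ✓
b·Ac²: (-250/28101)·(-969/400) + 125/174·43/500 = 1/12 ✓
b·A²c: 125/174·29/500 = 1/24 ✓; 4 stages ⇒ order 4.

4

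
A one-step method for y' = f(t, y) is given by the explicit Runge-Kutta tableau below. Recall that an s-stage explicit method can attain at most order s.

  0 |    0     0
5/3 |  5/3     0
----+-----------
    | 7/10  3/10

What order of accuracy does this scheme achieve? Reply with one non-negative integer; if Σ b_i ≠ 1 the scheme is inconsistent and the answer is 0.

b = (7/10, 3/10)
c = (0, 5/3)
Σ b_i: 7/10·1 + 3/10·1 = 1 ✓
b·c: 3/10·5/3 = 1/2 ✓; 2 stages ⇒ order 2.

2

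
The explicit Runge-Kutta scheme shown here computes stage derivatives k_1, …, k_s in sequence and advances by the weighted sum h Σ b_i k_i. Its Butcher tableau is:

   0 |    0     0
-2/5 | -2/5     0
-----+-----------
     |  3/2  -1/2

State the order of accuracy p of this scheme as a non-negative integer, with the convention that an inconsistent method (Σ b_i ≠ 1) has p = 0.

1

b = (3/2, -1/2)
c = (0, -2/5)
Σ b_i: 3/2·1 + (-1/2)·1 = 1 ✓
b·c: (-1/2)·(-2/5) = 1/5 ≠ 1/2 ⇒ order 1.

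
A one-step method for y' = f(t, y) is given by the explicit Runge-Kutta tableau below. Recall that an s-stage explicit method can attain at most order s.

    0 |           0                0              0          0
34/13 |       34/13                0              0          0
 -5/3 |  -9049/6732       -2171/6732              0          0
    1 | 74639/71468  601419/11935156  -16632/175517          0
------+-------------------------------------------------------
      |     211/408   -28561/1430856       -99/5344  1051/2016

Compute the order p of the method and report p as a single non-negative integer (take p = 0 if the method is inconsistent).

4

b = (211/408, -28561/1430856, -99/5344, 1051/2016)
c = (0, 34/13, -5/3, 1)
Ac = (0, 0, -167/198, 609/2102)
Σ b_i: 211/408·1 + (-28561/1430856)·1 + (-99/5344)·1 + 1051/2016·1 = 1 ✓
b·c: (-28561/1430856)·34/13 + (-99/5344)·(-5/3) + 1051/2016·1 = 1/2 ✓
b·c²: (-28561/1430856)·1156/169 + (-99/5344)·25/9 + 1051/2016·1 = 1/3 ✓
b·Ac: (-99/5344)·(-167/198) + 1051/2016·609/2102 = 1/6 ✓
b·c³: (-28561/1430856)·39304/2197 + (-99/5344)·(-125/27) + 1051/2016·1 = 1/4 ✓
b·(c∘Ac): (-99/5344)·835/594 + 1051/2016·609/2102 = 1/8 ✓
b·Ac²: (-99/5344)·(-2839/1287) + 1051/2016·1113/13663 = 1/12 ✓
b·A²c: 1051/2016·84/1051 = 1/24 ✓; 4 stages ⇒ order 4.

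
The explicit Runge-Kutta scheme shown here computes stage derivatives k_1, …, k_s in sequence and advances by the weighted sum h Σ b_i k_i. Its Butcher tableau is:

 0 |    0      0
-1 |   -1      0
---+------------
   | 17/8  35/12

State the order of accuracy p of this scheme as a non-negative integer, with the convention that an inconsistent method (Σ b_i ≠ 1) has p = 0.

0

b = (17/8, 35/12)
c = (0, -1)
Σ b_i: 17/8·1 + 35/12·1 = 121/24 ≠ 1 ⇒ order 0.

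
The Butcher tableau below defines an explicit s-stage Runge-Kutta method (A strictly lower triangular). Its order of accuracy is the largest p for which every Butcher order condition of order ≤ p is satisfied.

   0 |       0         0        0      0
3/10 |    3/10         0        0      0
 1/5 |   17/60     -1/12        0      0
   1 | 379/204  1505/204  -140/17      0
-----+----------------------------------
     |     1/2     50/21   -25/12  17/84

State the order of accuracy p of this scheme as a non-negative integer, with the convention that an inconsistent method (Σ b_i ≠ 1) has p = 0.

4

b = (1/2, 50/21, -25/12, 17/84)
c = (0, 3/10, 1/5, 1)
Ac = (0, 0, -1/40, 77/136)
Σ b_i: 1/2·1 + 50/21·1 + (-25/12)·1 + 17/84·1 = 1 ✓
b·c: 50/21·3/10 + (-25/12)·1/5 + 17/84·1 = 1/2 ✓
b·c²: 50/21·9/100 + (-25/12)·1/25 + 17/84·1 = 1/3 ✓
b·Ac: (-25/12)·(-1/40) + 17/84·77/136 = 1/6 ✓
b·c³: 50/21·27/1000 + (-25/12)·1/125 + 17/84·1 = 1/4 ✓
b·(c∘Ac): (-25/12)·(-1/200) + 17/84·77/136 = 1/8 ✓
b·Ac²: (-25/12)·(-3/400) + 17/84·91/272 = 1/12 ✓
b·A²c: 17/84·7/34 = 1/24 ✓; 4 stages ⇒ order 4.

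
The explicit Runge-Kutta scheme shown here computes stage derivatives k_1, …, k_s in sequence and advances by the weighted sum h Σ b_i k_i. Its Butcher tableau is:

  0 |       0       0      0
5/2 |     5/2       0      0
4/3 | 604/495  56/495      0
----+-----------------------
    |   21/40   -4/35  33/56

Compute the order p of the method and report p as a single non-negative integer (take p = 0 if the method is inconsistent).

b = (21/40, -4/35, 33/56)
c = (0, 5/2, 4/3)
Ac = (0, 0, 28/99)
Σ b_i: 21/40·1 + (-4/35)·1 + 33/56·1 = 1 ✓
b·c: (-4/35)·5/2 + 33/56·4/3 = 1/2 ✓
b·c²: (-4/35)·25/4 + 33/56·16/9 = 1/3 ✓
b·Ac: 33/56·28/99 = 1/6 ✓; 3 stages ⇒ order 3.

3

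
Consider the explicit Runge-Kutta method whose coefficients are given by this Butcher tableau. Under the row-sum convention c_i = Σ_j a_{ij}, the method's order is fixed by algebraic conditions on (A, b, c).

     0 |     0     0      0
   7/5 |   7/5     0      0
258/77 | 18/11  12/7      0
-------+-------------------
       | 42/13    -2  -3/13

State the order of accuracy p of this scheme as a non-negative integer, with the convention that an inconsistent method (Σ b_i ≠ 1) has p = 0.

1

b = (42/13, -2, -3/13)
c = (0, 7/5, 258/77)
Ac = (0, 0, 12/5)
Σ b_i: 42/13·1 + (-2)·1 + (-3/13)·1 = 1 ✓
b·c: (-2)·7/5 + (-3/13)·258/77 = -17884/5005 ≠ 1/2 ⇒ order 1.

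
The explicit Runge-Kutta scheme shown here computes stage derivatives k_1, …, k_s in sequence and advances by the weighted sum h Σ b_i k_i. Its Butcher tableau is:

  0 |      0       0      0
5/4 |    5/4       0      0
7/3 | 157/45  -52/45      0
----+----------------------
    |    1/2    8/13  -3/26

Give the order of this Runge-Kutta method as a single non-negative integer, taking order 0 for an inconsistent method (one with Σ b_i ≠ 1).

3

b = (1/2, 8/13, -3/26)
c = (0, 5/4, 7/3)
Ac = (0, 0, -13/9)
Σ b_i: 1/2·1 + 8/13·1 + (-3/26)·1 = 1 ✓
b·c: 8/13·5/4 + (-3/26)·7/3 = 1/2 ✓
b·c²: 8/13·25/16 + (-3/26)·49/9 = 1/3 ✓
b·Ac: (-3/26)·(-13/9) = 1/6 ✓; 3 stages ⇒ order 3.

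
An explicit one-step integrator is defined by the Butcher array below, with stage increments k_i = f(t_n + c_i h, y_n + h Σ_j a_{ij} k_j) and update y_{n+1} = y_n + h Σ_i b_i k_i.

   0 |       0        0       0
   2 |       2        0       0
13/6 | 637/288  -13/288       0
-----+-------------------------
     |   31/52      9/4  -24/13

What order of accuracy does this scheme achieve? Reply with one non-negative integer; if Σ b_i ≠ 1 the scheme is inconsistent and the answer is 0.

b = (31/52, 9/4, -24/13)
c = (0, 2, 13/6)
Ac = (0, 0, -13/144)
Σ b_i: 31/52·1 + 9/4·1 + (-24/13)·1 = 1 ✓
b·c: 9/4·2 + (-24/13)·13/6 = 1/2 ✓
b·c²: 9/4·4 + (-24/13)·169/36 = 1/3 ✓
b·Ac: (-24/13)·(-13/144) = 1/6 ✓; 3 stages ⇒ order 3.

3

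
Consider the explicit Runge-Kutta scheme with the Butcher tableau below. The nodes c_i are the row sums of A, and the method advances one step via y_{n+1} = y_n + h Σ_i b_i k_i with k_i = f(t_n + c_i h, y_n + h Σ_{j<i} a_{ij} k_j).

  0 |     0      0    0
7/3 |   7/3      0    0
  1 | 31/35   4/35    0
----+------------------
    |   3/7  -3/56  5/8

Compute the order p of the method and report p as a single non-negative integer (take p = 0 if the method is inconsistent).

b = (3/7, -3/56, 5/8)
c = (0, 7/3, 1)
Ac = (0, 0, 4/15)
Σ b_i: 3/7·1 + (-3/56)·1 + 5/8·1 = 1 ✓
b·c: (-3/56)·7/3 + 5/8·1 = 1/2 ✓
b·c²: (-3/56)·49/9 + 5/8·1 = 1/3 ✓
b·Ac: 5/8·4/15 = 1/6 ✓; 3 stages ⇒ order 3.

3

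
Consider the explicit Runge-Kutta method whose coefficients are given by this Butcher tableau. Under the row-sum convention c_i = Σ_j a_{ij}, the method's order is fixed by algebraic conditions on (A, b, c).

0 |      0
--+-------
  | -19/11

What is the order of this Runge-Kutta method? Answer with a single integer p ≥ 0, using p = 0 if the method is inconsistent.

0

b = (-19/11)
c = (0)
Σ b_i: (-19/11)·1 = -19/11 ≠ 1 ⇒ order 0.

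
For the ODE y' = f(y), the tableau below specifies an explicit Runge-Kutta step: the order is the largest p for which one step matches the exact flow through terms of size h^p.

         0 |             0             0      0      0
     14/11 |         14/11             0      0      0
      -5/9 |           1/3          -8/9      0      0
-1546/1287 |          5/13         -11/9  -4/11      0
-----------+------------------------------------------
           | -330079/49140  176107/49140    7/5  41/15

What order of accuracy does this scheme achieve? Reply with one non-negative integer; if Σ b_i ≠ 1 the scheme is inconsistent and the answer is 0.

2

b = (-330079/49140, 176107/49140, 7/5, 41/15)
c = (0, 14/11, -5/9, -1546/1287)
Ac = (0, 0, -112/99, -134/99)
Σ b_i: (-330079/49140)·1 + 176107/49140·1 + 7/5·1 + 41/15·1 = 1 ✓
b·c: 176107/49140·14/11 + 7/5·(-5/9) + 41/15·(-1546/1287) = 1/2 ✓
b·c²: 176107/49140·196/121 + 7/5·25/81 + 41/15·2390116/1656369 = 252962114/24845535 ≠ 1/3 ⇒ order 2.
b·Ac: 7/5·(-112/99) + 41/15·(-134/99) = -7846/1485 ≠ 1/6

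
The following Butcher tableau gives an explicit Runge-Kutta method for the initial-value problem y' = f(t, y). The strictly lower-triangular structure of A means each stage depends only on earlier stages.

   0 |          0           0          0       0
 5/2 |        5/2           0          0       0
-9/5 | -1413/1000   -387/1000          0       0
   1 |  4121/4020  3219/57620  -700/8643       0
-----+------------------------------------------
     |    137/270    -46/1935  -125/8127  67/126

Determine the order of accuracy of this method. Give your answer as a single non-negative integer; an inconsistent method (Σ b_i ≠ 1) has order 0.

4

b = (137/270, -46/1935, -125/8127, 67/126)
c = (0, 5/2, -9/5, 1)
Ac = (0, 0, -387/400, 153/536)
Σ b_i: 137/270·1 + (-46/1935)·1 + (-125/8127)·1 + 67/126·1 = 1 ✓
b·c: (-46/1935)·5/2 + (-125/8127)·(-9/5) + 67/126·1 = 1/2 ✓
b·c²: (-46/1935)·25/4 + (-125/8127)·81/25 + 67/126·1 = 1/3 ✓
b·Ac: (-125/8127)·(-387/400) + 67/126·153/536 = 1/6 ✓
b·c³: (-46/1935)·125/8 + (-125/8127)·(-729/125) + 67/126·1 = 1/4 ✓
b·(c∘Ac): (-125/8127)·3483/2000 + 67/126·153/536 = 1/8 ✓
b·Ac²: (-125/8127)·(-387/160) + 67/126·93/1072 = 1/12 ✓
b·A²c: 67/126·21/268 = 1/24 ✓; 4 stages ⇒ order 4.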